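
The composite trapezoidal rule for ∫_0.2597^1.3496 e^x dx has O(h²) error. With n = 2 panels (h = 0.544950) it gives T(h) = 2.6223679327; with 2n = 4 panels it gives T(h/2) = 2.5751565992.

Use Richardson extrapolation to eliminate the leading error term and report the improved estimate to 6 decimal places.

2.559419

Order 2 gives 2^r = 4 and 2^r − 1 = 3.
Difference of the inputs: 2.5751565992 − 2.6223679327 = -0.0472113335
Correction (A(h/2) − A(h))/(4 − 1) = (-0.0472113335)/3 = -0.0157371112
R = A(h/2) + (A(h/2) − A(h))/3 = 2.5751565992 − 0.0157371112 = 2.5594194880
Correction |R − A(h/2)| = 1.574e-02; gap |A(h/2) − A(h)| = 4.721e-02.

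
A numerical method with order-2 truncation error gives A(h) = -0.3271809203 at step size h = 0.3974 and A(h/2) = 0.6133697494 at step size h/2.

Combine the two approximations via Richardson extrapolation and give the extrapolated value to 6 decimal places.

0.926887

r = 2: numerator weight 4, denominator 3.
4×0.6133697494 = 2.4534789976; 2.4534789976 − (-0.3271809203) = 2.7806599179
(4×0.6133697494 − (-0.3271809203))/(4 − 1) = 0.9268866393
Gap between inputs: 9.406e-01; correction applied: +0.3135168899.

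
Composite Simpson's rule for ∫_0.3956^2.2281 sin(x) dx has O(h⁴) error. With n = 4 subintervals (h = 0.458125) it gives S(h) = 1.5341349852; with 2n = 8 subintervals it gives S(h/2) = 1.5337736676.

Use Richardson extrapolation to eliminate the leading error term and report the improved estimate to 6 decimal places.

The method has order 4: 2^4 = 16.
Difference of the inputs: 1.5337736676 − 1.5341349852 = -0.0003613176
Correction (A(h/2) − A(h))/(16 − 1) = (-0.0003613176)/15 = -0.0000240878
R = 1.5337736676 − 0.0000240878 = 1.5337495798
Correction |R − A(h/2)| = 2.409e-05; gap |A(h/2) − A(h)| = 3.613e-04.

1.533750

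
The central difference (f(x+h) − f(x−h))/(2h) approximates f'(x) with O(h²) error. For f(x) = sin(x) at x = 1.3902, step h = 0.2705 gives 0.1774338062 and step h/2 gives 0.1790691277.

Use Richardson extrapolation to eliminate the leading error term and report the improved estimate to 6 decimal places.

0.179614

Order 2 gives 2^r = 4 and 2^r − 1 = 3.
Weighted: 0.7162765108 − 0.1774338062 = 0.5388427046
Denominator 4 − 1 = 3.
Extrapolated: 0.5388427046 / 3 = 0.1796142349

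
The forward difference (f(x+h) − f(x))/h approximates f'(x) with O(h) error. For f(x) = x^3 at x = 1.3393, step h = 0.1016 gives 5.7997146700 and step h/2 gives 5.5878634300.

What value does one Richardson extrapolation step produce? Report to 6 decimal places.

5.376012

Leading term ∝ h^1; use weight 2 = 2^1.
2×5.5878634300 = 11.1757268600; 11.1757268600 − 5.7997146700 = 5.3760121900
Denominator 2 − 1 = 1.
(2×5.5878634300 − 5.7997146700)/(2 − 1) = 5.3760121900
Gap between inputs: 2.119e-01; correction applied: −0.2118512400.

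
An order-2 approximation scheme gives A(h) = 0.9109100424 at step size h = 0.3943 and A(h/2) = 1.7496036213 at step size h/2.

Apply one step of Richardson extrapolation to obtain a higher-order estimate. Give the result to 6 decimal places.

r = 2: numerator weight 4, denominator 3.
4*1.7496036213 − 0.9109100424 = 6.0875044428
Denominator 4 − 1 = 3.
6.0875044428 ÷ 3 = 2.0291681476
Gap between inputs: 8.387e-01; correction applied: +0.2795645263.

2.029168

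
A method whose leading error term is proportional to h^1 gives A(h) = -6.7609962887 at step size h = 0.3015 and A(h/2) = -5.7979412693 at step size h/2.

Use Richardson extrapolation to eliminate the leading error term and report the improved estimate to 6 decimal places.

Leading term ∝ h^1; use weight 2 = 2^1.
Numerator 2·A(h/2) − A(h) = 2·(-5.7979412693) − (-6.7609962887) = -4.8348862499
Divide by 2^1 − 1 = 1.
(2·(-5.7979412693) − (-6.7609962887))/(2 − 1) = -4.8348862499

-4.834886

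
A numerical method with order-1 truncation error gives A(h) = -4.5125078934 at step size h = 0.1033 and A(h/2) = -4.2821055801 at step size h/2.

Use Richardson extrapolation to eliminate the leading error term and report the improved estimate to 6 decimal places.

r = 1: numerator weight 2, denominator 1.
A(h/2) − A(h) = -4.2821055801 − (-4.5125078934) = 0.2304023133
Correction (A(h/2) − A(h))/(2 − 1) = 0.2304023133/1 = 0.2304023133
R = A(h/2) + (A(h/2) − A(h))/1 = -4.2821055801 + 0.2304023133 = -4.0517032668
Shift from A(h/2): +0.2304023133.

-4.051703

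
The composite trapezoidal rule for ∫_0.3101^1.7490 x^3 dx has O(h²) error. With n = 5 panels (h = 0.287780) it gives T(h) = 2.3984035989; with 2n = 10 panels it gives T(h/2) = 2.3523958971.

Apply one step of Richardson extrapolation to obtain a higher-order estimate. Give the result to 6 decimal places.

2.337060

The method has order 2: 2^2 = 4.
Difference of the inputs: 2.3523958971 − 2.3984035989 = -0.0460077018
Divide by 2^2 − 1 = 3: (-0.0460077018)/3 = -0.0153359006
R = 2.3523958971 − 0.0153359006 = 2.3370599965
Gap between inputs: 4.601e-02; correction applied: −0.0153359006.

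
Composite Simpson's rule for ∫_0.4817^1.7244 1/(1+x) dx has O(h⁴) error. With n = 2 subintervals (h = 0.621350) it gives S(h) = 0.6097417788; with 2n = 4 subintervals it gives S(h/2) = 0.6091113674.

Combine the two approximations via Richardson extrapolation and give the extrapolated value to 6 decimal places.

0.609069

Order 4 gives 2^r = 16 and 2^r − 1 = 15.
A(h/2) − A(h) = 0.6091113674 − 0.6097417788 = -0.0006304114
Correction (A(h/2) − A(h))/(16 − 1) = (-0.0006304114)/15 = -0.0000420274
R = 0.6091113674 − 0.0000420274 = 0.6090693400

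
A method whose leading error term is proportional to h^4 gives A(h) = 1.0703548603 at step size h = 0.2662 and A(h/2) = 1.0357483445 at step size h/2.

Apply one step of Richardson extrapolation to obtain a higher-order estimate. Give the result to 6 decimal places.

1.033441

Error is O(h^4); halving h shrinks it by 2^4 = 16.
16 × 1.0357483445 = 16.5719735120; 16.5719735120 − 1.0703548603 = 15.5016186517
Denominator 16 − 1 = 15.
Result: 1.0334412434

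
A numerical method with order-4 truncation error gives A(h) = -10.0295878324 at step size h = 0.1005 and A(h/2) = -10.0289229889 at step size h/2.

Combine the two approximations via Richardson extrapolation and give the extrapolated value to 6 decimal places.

-10.028879

r = 4: numerator weight 16, denominator 15.
16·(-10.0289229889) − (-10.0295878324) = -150.4331799900
(16·(-10.0289229889) − (-10.0295878324))/(16 − 1) = -10.0288786660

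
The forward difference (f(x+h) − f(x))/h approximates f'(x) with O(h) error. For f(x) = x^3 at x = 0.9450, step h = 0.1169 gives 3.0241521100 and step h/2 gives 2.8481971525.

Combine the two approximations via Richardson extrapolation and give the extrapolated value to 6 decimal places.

2.672242

Leading term ∝ h^1; use weight 2 = 2^1.
Weighted: 5.6963943050 − 3.0241521100 = 2.6722421950
Denominator 2 − 1 = 1.
(2×2.8481971525 − 3.0241521100)/(2 − 1) = 2.6722421950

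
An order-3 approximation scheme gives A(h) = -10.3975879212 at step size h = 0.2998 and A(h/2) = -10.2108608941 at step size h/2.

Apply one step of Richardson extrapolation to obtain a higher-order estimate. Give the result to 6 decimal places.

-10.184186

Leading term ∝ h^3; use weight 8 = 2^3.
2^3*A(h/2) = -81.6868871528; minus A(h) gives -71.2892992316.
R = (-71.2892992316)/7 = -10.1841856045
Gap between inputs: 1.867e-01; correction applied: +0.0266752896.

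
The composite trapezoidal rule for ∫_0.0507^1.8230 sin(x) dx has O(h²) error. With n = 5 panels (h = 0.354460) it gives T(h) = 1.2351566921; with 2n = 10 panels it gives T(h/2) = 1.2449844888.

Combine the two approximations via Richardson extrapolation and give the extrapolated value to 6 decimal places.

With r = 2 the leading error scales as h^2, so the weight is 2^2 = 4.
Top: 4(1.2449844888) − (1.2351566921) = 3.7447812631
(4·1.2449844888 − 1.2351566921)/(4 − 1) = 1.2482604210
Correction |R − A(h/2)| = 3.276e-03; gap |A(h/2) − A(h)| = 9.828e-03.

1.248260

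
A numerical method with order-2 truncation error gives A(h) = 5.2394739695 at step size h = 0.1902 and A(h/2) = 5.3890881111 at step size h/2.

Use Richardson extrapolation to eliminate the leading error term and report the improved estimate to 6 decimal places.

r = 2: numerator weight 4, denominator 3.
Weighted: 21.5563524444 − 5.2394739695 = 16.3168784749
(4·5.3890881111 − 5.2394739695)/(4 − 1) = 5.4389594916
Correction |R − A(h/2)| = 4.987e-02; gap |A(h/2) − A(h)| = 1.496e-01.

5.438959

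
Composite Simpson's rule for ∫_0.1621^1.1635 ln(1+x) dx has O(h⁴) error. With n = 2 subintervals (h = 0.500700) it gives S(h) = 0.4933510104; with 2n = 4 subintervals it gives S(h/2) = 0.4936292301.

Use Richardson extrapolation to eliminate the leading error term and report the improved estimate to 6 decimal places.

0.493648

Order 4 gives 2^r = 16 and 2^r − 1 = 15.
Difference of the inputs: 0.4936292301 − 0.4933510104 = 0.0002782197
Divide by 2^4 − 1 = 15: 0.0002782197/15 = 0.0000185480
R = 0.4936292301 + 0.0000185480 = 0.4936477781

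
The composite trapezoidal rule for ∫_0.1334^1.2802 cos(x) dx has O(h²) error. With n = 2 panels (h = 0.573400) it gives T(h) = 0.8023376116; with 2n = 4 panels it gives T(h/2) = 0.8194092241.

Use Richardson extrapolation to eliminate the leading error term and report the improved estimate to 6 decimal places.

0.825100

Method order is 2; weight 2^2 = 4.
4·0.8194092241 − 0.8023376116 = 2.4752992848
Denominator 4 − 1 = 3.
Result: 0.8250997616
Shift from A(h/2): +0.0056905375.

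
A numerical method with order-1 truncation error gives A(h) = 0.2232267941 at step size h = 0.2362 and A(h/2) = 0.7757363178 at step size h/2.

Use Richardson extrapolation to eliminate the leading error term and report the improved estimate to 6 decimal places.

Order 1 gives 2^r = 2 and 2^r − 1 = 1.
2×0.7757363178 = 1.5514726356; subtract 0.2232267941 → 1.3282458415
Extrapolated: 1.3282458415 / 1 = 1.3282458415
Gap between inputs: 5.525e-01; correction applied: +0.5525095237.

1.328246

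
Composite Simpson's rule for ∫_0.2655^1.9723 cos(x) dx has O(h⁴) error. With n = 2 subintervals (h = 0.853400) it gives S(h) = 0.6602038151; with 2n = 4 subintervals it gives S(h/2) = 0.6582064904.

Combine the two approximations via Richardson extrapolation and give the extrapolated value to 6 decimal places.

Leading term ∝ h^4; use weight 16 = 2^4.
16×0.6582064904 − 0.6602038151 = 9.8711000313
Divide by 2^4 − 1 = 15.
9.8711000313 ÷ 15 = 0.6580733354
Correction |R − A(h/2)| = 1.332e-04; gap |A(h/2) − A(h)| = 1.997e-03.

0.658073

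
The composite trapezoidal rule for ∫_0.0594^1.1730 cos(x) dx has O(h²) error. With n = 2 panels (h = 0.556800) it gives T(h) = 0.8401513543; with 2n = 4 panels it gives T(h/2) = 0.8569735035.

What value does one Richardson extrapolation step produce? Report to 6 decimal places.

0.862581

Order 2 gives 2^r = 4 and 2^r − 1 = 3.
2^2×A(h/2) = 3.4278940140; minus A(h) gives 2.5877426597.
Divide by 2^2 − 1 = 3.
Result: 0.8625808866
Gap between inputs: 1.682e-02; correction applied: +0.0056073831.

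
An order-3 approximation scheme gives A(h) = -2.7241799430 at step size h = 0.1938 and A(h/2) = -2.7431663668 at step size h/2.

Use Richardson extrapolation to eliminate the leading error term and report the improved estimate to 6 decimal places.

Order 3 gives 2^r = 8 and 2^r − 1 = 7.
8×(-2.7431663668) = -21.9453309344; subtract (-2.7241799430) → -19.2211509914
R = (-19.2211509914)/7 = -2.7458787131
Gap between inputs: 1.899e-02; correction applied: −0.0027123463.

-2.745879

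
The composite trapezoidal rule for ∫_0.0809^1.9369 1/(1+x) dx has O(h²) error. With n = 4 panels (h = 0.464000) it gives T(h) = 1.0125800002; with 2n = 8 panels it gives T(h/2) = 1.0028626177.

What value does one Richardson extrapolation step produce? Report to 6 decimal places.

0.999623

r = 2: numerator weight 4, denominator 3.
Difference of the inputs: 1.0028626177 − 1.0125800002 = -0.0097173825
Divide by 2^2 − 1 = 3: (-0.0097173825)/3 = -0.0032391275
R = A(h/2) + (A(h/2) − A(h))/3 = 1.0028626177 − 0.0032391275 = 0.9996234902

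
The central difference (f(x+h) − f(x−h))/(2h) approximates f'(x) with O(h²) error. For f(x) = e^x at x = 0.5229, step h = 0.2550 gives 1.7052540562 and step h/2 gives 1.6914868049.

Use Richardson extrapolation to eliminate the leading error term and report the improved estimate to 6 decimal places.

1.686898

Leading term ∝ h^2; use weight 4 = 2^2.
Top: 4(1.6914868049) − (1.7052540562) = 5.0606931634
Divide by 2^2 − 1 = 3.
R = 5.0606931634/3 = 1.6868977211
Shift from A(h/2): −0.0045890838.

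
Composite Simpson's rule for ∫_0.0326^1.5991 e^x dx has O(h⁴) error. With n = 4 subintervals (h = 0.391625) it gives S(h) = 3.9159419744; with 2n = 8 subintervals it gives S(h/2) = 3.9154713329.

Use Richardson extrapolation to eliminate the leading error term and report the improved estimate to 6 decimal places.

3.915440

Order 4 gives 2^r = 16 and 2^r − 1 = 15.
16×3.9154713329 − 3.9159419744 = 58.7315993520
58.7315993520 ÷ 15 = 3.9154399568
Shift from A(h/2): −0.0000313761.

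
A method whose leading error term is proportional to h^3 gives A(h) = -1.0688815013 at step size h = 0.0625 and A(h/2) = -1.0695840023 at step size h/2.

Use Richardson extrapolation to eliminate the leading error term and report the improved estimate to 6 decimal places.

-1.069684

The method has order 3: 2^3 = 8.
2^3×A(h/2) = -8.5566720184; minus A(h) gives -7.4877905171.
Denominator 8 − 1 = 7.
So the Richardson estimate is -1.0696843596.
Shift from A(h/2): −0.0001003573.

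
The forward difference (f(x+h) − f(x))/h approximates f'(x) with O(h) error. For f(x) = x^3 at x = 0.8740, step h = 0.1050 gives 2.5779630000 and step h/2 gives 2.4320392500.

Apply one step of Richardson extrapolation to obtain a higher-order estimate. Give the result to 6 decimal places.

2.286115

The method has order 1: 2^1 = 2.
2·2.4320392500 = 4.8640785000; 4.8640785000 − 2.5779630000 = 2.2861155000
(2·2.4320392500 − 2.5779630000)/(2 − 1) = 2.2861155000
Correction |R − A(h/2)| = 1.459e-01; gap |A(h/2) − A(h)| = 1.459e-01.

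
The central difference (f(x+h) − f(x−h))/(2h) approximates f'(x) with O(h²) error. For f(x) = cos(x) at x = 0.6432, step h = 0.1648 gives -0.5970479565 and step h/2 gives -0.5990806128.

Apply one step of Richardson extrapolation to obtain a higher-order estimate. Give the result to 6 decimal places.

r = 2: numerator weight 4, denominator 3.
Weighted: (-2.3963224512) − (-0.5970479565) = -1.7992744947
(4·(-0.5990806128) − (-0.5970479565))/(4 − 1) = -0.5997581649

-0.599758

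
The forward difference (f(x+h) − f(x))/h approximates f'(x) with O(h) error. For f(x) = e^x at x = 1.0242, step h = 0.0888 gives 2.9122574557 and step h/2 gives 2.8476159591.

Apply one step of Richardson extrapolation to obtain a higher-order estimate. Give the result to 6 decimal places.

With r = 1 the leading error scales as h^1, so the weight is 2^1 = 2.
2 × 2.8476159591 − 2.9122574557 = 2.7829744625
Extrapolated: 2.7829744625 / 1 = 2.7829744625

2.782974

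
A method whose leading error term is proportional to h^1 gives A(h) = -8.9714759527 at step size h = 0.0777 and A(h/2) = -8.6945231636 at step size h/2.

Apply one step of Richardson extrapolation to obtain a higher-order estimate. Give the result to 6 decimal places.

-8.417570

Order 1 gives 2^r = 2 and 2^r − 1 = 1.
2 × (-8.6945231636) = -17.3890463272; subtract (-8.9714759527) → -8.4175703745
(-8.4175703745) ÷ 1 = -8.4175703745
Correction |R − A(h/2)| = 2.770e-01; gap |A(h/2) − A(h)| = 2.770e-01.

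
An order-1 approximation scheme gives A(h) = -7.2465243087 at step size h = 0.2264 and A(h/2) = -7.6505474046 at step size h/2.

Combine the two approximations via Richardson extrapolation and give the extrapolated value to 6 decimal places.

-8.054571

Leading term ∝ h^1; use weight 2 = 2^1.
2×(-7.6505474046) − (-7.2465243087) = -8.0545705005
(-8.0545705005) ÷ 1 = -8.0545705005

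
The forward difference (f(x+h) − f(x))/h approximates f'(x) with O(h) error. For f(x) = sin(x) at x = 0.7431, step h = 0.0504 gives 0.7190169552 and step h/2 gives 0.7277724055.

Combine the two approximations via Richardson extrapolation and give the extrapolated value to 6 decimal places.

With r = 1 the leading error scales as h^1, so the weight is 2^1 = 2.
Top: 2(0.7277724055) − (0.7190169552) = 0.7365278558
Divide by 2^1 − 1 = 1.
Extrapolated: 0.7365278558 / 1 = 0.7365278558

0.736528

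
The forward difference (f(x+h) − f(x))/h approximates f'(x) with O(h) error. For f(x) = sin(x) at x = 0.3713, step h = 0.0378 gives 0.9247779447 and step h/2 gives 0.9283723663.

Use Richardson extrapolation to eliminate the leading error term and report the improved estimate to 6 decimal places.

0.931967

The method has order 1: 2^1 = 2.
2^1*A(h/2) = 1.8567447326; minus A(h) gives 0.9319667879.
Divide by 2^1 − 1 = 1.
Extrapolated: 0.9319667879 / 1 = 0.9319667879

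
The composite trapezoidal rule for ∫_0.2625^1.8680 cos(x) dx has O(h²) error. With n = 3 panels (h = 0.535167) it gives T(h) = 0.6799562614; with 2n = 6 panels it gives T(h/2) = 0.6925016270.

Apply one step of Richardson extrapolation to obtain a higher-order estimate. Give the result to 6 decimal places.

0.696683

Method order is 2; weight 2^2 = 4.
A(h/2) − A(h) = 0.6925016270 − 0.6799562614 = 0.0125453656
Divide by 2^2 − 1 = 3: 0.0125453656/3 = 0.0041817885
R = A(h/2) + (A(h/2) − A(h))/3 = 0.6925016270 + 0.0041817885 = 0.6966834155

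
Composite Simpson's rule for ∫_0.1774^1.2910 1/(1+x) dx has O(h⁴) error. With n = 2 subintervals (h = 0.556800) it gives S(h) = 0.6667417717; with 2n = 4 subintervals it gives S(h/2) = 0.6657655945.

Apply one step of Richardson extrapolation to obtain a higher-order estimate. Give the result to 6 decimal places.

0.665701

Method order is 4; weight 2^4 = 16.
Numerator 16×A(h/2) − A(h) = 16×0.6657655945 − 0.6667417717 = 9.9855077403
R = 9.9855077403/15 = 0.6657005160
Correction |R − A(h/2)| = 6.508e-05; gap |A(h/2) − A(h)| = 9.762e-04.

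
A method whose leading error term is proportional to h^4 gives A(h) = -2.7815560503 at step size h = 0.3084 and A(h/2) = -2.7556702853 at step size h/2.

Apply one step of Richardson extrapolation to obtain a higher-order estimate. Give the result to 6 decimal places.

-2.753945

Order 4 gives 2^r = 16 and 2^r − 1 = 15.
Weighted: (-44.0907245648) − (-2.7815560503) = -41.3091685145
Denominator 16 − 1 = 15.
Result: -2.7539445676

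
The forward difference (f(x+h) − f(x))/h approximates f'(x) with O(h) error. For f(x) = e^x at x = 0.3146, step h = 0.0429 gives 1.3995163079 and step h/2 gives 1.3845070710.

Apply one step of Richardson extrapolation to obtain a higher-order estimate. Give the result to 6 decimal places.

1.369498

Order 1 gives 2^r = 2 and 2^r − 1 = 1.
Numerator 2×A(h/2) − A(h) = 2×1.3845070710 − 1.3995163079 = 1.3694978341
Divide by 2^1 − 1 = 1.
So the Richardson estimate is 1.3694978341.
Shift from A(h/2): −0.0150092369.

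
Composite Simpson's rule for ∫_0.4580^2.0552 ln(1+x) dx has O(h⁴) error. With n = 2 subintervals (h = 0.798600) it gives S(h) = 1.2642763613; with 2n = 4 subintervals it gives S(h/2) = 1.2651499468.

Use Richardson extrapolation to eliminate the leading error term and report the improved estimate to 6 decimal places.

Order 4 gives 2^r = 16 and 2^r − 1 = 15.
A(h/2) − A(h) = 1.2651499468 − 1.2642763613 = 0.0008735855
Correction (A(h/2) − A(h))/(16 − 1) = 0.0008735855/15 = 0.0000582390
R = 1.2651499468 + 0.0000582390 = 1.2652081858

1.265208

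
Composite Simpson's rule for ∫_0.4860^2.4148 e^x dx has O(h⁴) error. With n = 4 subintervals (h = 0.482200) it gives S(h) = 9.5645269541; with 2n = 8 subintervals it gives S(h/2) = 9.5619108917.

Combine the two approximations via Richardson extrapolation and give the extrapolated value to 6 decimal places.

9.561736

r = 4, so 2^r = 16.
16*9.5619108917 = 152.9905742672; 152.9905742672 − 9.5645269541 = 143.4260473131
R = 143.4260473131/15 = 9.5617364875
Shift from A(h/2): −0.0001744042.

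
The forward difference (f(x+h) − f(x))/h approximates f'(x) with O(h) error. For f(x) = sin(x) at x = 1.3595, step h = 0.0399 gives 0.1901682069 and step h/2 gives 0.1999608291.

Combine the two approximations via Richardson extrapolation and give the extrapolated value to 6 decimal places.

Error is O(h^1); halving h shrinks it by 2^1 = 2.
2×0.1999608291 − 0.1901682069 = 0.2097534513
Divide by 2^1 − 1 = 1.
0.2097534513 ÷ 1 = 0.2097534513

0.209753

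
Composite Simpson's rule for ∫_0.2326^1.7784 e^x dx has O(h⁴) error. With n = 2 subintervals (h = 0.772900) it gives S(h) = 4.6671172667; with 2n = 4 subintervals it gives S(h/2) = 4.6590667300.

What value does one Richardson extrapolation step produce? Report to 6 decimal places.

Error is O(h^4); halving h shrinks it by 2^4 = 16.
Difference of the inputs: 4.6590667300 − 4.6671172667 = -0.0080505367
Divide by 2^4 − 1 = 15: (-0.0080505367)/15 = -0.0005367024
R = A(h/2) + (A(h/2) − A(h))/15 = 4.6590667300 − 0.0005367024 = 4.6585300276
Shift from A(h/2): −0.0005367024.

4.658530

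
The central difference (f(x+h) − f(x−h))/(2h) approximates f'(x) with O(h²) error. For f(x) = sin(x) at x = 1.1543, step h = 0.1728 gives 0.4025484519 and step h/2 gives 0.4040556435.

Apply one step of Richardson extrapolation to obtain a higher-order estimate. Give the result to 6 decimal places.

0.404558

The method has order 2: 2^2 = 4.
A(h/2) − A(h) = 0.4040556435 − 0.4025484519 = 0.0015071916
Correction (A(h/2) − A(h))/(4 − 1) = 0.0015071916/3 = 0.0005023972
R = 0.4040556435 + 0.0005023972 = 0.4045580407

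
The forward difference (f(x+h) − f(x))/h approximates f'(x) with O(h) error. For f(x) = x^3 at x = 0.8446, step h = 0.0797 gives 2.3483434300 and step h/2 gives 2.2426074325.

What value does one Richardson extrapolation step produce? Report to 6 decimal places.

r = 1, so 2^r = 2.
2 × 2.2426074325 = 4.4852148650; subtract 2.3483434300 → 2.1368714350
Divide by 2^1 − 1 = 1.
So the Richardson estimate is 2.1368714350.
Correction |R − A(h/2)| = 1.057e-01; gap |A(h/2) − A(h)| = 1.057e-01.

2.136871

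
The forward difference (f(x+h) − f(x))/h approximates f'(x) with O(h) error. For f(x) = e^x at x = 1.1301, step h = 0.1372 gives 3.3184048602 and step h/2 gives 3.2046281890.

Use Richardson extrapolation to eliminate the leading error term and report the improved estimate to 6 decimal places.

r = 1, so 2^r = 2.
Weighted: 6.4092563780 − 3.3184048602 = 3.0908515178
R = 3.0908515178/1 = 3.0908515178

3.090852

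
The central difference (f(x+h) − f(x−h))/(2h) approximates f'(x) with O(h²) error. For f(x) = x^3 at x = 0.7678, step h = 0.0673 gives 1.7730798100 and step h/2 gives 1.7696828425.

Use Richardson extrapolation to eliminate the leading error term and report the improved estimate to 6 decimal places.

1.768551

Leading term ∝ h^2; use weight 4 = 2^2.
Difference of the inputs: 1.7696828425 − 1.7730798100 = -0.0033969675
Correction (A(h/2) − A(h))/(4 − 1) = (-0.0033969675)/3 = -0.0011323225
R = A(h/2) + (A(h/2) − A(h))/3 = 1.7696828425 − 0.0011323225 = 1.7685505200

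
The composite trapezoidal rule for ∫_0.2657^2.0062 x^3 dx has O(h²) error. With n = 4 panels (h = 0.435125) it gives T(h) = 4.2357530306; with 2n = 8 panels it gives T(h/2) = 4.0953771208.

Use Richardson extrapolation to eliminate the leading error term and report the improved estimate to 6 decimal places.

Order 2 gives 2^r = 4 and 2^r − 1 = 3.
4*4.0953771208 = 16.3815084832; subtract 4.2357530306 → 12.1457554526
Extrapolated: 12.1457554526 / 3 = 4.0485851509
Gap between inputs: 1.404e-01; correction applied: −0.0467919699.

4.048585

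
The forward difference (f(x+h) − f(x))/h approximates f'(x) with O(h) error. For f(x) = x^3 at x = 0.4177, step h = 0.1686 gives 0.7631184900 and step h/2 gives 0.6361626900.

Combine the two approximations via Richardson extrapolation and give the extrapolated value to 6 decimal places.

Method order is 1; weight 2^1 = 2.
Difference of the inputs: 0.6361626900 − 0.7631184900 = -0.1269558000
Correction (A(h/2) − A(h))/(2 − 1) = (-0.1269558000)/1 = -0.1269558000
R = 0.6361626900 − 0.1269558000 = 0.5092068900
Correction |R − A(h/2)| = 1.270e-01; gap |A(h/2) − A(h)| = 1.270e-01.

0.509207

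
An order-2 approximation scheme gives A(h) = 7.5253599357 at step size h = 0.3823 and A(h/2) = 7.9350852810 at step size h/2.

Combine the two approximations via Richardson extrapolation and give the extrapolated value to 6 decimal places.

8.071660

Method order is 2; weight 2^2 = 4.
2^2·A(h/2) = 31.7403411240; minus A(h) gives 24.2149811883.
(4·7.9350852810 − 7.5253599357)/(4 − 1) = 8.0716603961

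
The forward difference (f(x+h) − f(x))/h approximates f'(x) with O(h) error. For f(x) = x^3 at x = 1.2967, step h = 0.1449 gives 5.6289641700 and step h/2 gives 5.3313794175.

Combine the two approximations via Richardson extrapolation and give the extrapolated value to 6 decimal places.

5.033795

The method has order 1: 2^1 = 2.
Difference of the inputs: 5.3313794175 − 5.6289641700 = -0.2975847525
Correction (A(h/2) − A(h))/(2 − 1) = (-0.2975847525)/1 = -0.2975847525
R = 5.3313794175 − 0.2975847525 = 5.0337946650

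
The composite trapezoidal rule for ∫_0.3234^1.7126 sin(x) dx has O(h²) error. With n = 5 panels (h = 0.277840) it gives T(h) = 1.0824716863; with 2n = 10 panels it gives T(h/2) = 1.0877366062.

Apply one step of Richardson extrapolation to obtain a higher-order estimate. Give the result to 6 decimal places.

Order 2 gives 2^r = 4 and 2^r − 1 = 3.
Weighted: 4.3509464248 − 1.0824716863 = 3.2684747385
Divide by 2^2 − 1 = 3.
R = 3.2684747385/3 = 1.0894915795
Gap between inputs: 5.265e-03; correction applied: +0.0017549733.

1.089492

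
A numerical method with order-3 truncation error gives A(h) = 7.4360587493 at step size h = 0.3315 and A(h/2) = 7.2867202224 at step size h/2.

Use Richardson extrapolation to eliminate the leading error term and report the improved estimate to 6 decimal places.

7.265386

The method has order 3: 2^3 = 8.
8*7.2867202224 = 58.2937617792; subtract 7.4360587493 → 50.8577030299
Divide by 2^3 − 1 = 7.
Extrapolated: 50.8577030299 / 7 = 7.2653861471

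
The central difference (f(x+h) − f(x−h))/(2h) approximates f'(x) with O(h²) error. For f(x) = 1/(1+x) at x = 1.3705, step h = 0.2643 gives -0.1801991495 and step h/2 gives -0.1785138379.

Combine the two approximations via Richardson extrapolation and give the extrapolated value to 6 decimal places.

-0.177952

Method order is 2; weight 2^2 = 4.
Weighted: (-0.7140553516) − (-0.1801991495) = -0.5338562021
(-0.5338562021) ÷ 3 = -0.1779520674
Correction |R − A(h/2)| = 5.618e-04; gap |A(h/2) − A(h)| = 1.685e-03.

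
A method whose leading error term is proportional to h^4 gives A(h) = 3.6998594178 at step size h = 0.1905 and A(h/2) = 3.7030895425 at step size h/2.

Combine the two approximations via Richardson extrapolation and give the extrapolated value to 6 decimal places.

With r = 4 the leading error scales as h^4, so the weight is 2^4 = 16.
16*3.7030895425 − 3.6998594178 = 55.5495732622
(16*3.7030895425 − 3.6998594178)/(16 − 1) = 3.7033048841

3.703305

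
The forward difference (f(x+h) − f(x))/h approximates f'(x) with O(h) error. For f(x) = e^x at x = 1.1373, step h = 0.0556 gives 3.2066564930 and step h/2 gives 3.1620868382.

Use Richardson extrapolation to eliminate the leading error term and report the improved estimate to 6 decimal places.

Order 1 gives 2^r = 2 and 2^r − 1 = 1.
A(h/2) − A(h) = 3.1620868382 − 3.2066564930 = -0.0445696548
Correction (A(h/2) − A(h))/(2 − 1) = (-0.0445696548)/1 = -0.0445696548
R = A(h/2) + (A(h/2) − A(h))/1 = 3.1620868382 − 0.0445696548 = 3.1175171834
Gap between inputs: 4.457e-02; correction applied: −0.0445696548.

3.117517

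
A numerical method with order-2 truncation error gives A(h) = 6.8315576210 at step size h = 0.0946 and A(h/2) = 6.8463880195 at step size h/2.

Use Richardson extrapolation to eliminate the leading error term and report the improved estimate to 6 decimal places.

r = 2: numerator weight 4, denominator 3.
A(h/2) − A(h) = 6.8463880195 − 6.8315576210 = 0.0148303985
Divide by 2^2 − 1 = 3: 0.0148303985/3 = 0.0049434662
R = 6.8463880195 + 0.0049434662 = 6.8513314857
Shift from A(h/2): +0.0049434662.

6.851331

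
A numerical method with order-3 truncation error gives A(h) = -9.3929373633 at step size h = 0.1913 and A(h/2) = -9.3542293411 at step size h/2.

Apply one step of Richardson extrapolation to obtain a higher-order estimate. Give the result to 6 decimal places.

-9.348700

Order 3 gives 2^r = 8 and 2^r − 1 = 7.
8×(-9.3542293411) = -74.8338347288; (-74.8338347288) − (-9.3929373633) = -65.4408973655
(8×(-9.3542293411) − (-9.3929373633))/(8 − 1) = -9.3486996236
Gap between inputs: 3.871e-02; correction applied: +0.0055297175.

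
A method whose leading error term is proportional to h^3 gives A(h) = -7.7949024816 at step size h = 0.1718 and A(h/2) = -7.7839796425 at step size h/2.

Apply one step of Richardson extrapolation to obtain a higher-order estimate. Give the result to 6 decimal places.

With r = 3 the leading error scales as h^3, so the weight is 2^3 = 8.
8×(-7.7839796425) − (-7.7949024816) = -54.4769346584
(8×(-7.7839796425) − (-7.7949024816))/(8 − 1) = -7.7824192369

-7.782419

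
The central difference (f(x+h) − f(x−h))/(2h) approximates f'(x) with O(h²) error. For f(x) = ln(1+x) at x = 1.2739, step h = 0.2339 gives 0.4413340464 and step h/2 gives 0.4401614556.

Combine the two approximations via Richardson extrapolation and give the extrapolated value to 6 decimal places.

0.439771

Order 2 gives 2^r = 4 and 2^r − 1 = 3.
Top: 4(0.4401614556) − (0.4413340464) = 1.3193117760
Divide by 2^2 − 1 = 3.
1.3193117760 ÷ 3 = 0.4397705920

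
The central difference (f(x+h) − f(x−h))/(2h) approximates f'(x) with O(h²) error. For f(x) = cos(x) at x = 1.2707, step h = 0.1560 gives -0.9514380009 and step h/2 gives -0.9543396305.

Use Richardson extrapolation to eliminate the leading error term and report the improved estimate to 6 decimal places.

r = 2: numerator weight 4, denominator 3.
4×(-0.9543396305) = -3.8173585220; subtract (-0.9514380009) → -2.8659205211
(4×(-0.9543396305) − (-0.9514380009))/(4 − 1) = -0.9553068404
Gap between inputs: 2.902e-03; correction applied: −0.0009672099.

-0.955307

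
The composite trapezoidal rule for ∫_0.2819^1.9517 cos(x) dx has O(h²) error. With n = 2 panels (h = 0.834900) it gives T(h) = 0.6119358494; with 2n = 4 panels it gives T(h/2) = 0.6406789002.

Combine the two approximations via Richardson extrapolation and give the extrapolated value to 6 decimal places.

0.650260

Order 2 gives 2^r = 4 and 2^r − 1 = 3.
2^2×A(h/2) = 2.5627156008; minus A(h) gives 1.9507797514.
Divide by 2^2 − 1 = 3.
So the Richardson estimate is 0.6502599171.
Gap between inputs: 2.874e-02; correction applied: +0.0095810169.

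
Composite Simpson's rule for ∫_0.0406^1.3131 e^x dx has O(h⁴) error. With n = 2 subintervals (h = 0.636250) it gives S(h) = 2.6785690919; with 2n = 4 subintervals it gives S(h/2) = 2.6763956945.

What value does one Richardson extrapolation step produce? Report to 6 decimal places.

2.676251

Method order is 4; weight 2^4 = 16.
Numerator 16·A(h/2) − A(h) = 16·2.6763956945 − 2.6785690919 = 40.1437620201
Denominator 16 − 1 = 15.
So the Richardson estimate is 2.6762508013.
Correction |R − A(h/2)| = 1.449e-04; gap |A(h/2) − A(h)| = 2.173e-03.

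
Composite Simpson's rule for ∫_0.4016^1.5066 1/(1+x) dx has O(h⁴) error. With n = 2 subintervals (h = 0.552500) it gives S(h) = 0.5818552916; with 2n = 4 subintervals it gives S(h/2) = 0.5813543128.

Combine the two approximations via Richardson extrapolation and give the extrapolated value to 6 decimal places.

0.581321

The method has order 4: 2^4 = 16.
16*0.5813543128 − 0.5818552916 = 8.7198137132
Divide by 2^4 − 1 = 15.
(16*0.5813543128 − 0.5818552916)/(16 − 1) = 0.5813209142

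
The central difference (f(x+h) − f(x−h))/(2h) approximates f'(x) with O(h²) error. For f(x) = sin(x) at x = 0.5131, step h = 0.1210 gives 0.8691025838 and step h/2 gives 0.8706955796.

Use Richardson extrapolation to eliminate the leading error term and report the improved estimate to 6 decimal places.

With r = 2 the leading error scales as h^2, so the weight is 2^2 = 4.
Top: 4(0.8706955796) − (0.8691025838) = 2.6136797346
Divide by 2^2 − 1 = 3.
(4 × 0.8706955796 − 0.8691025838)/(4 − 1) = 0.8712265782

0.871227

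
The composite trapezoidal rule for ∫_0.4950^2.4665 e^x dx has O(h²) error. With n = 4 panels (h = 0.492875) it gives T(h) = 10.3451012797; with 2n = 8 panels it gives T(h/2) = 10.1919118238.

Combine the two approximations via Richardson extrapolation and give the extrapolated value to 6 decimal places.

With r = 2 the leading error scales as h^2, so the weight is 2^2 = 4.
4·10.1919118238 − 10.3451012797 = 30.4225460155
(4·10.1919118238 − 10.3451012797)/(4 − 1) = 10.1408486718
Shift from A(h/2): −0.0510631520.

10.140849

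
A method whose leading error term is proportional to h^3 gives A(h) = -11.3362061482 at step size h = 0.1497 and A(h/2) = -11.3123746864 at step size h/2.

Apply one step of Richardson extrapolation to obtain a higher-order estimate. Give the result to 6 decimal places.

r = 3: numerator weight 8, denominator 7.
Weighted: (-90.4989974912) − (-11.3362061482) = -79.1627913430
(-79.1627913430) ÷ 7 = -11.3089701919
Correction |R − A(h/2)| = 3.404e-03; gap |A(h/2) − A(h)| = 2.383e-02.

-11.308970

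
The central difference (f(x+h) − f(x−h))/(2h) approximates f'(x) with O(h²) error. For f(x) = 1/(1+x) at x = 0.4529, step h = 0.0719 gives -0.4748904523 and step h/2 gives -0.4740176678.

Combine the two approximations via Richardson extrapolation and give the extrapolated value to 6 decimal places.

-0.473727

Error is O(h^2); halving h shrinks it by 2^2 = 4.
Weighted: (-1.8960706712) − (-0.4748904523) = -1.4211802189
Extrapolated: (-1.4211802189) / 3 = -0.4737267396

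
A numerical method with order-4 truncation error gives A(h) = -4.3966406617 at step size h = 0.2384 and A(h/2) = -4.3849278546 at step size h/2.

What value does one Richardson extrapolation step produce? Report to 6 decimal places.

-4.384147

Leading term ∝ h^4; use weight 16 = 2^4.
Numerator 16 × A(h/2) − A(h) = 16 × (-4.3849278546) − (-4.3966406617) = -65.7622050119
(16 × (-4.3849278546) − (-4.3966406617))/(16 − 1) = -4.3841470008
Gap between inputs: 1.171e-02; correction applied: +0.0007808538.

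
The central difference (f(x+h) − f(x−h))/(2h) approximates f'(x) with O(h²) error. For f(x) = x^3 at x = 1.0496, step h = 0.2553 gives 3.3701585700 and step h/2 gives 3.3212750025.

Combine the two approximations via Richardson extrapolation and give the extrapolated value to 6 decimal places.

3.304980

The method has order 2: 2^2 = 4.
Weighted: 13.2851000100 − 3.3701585700 = 9.9149414400
R = 9.9149414400/3 = 3.3049804800
Shift from A(h/2): −0.0162945225.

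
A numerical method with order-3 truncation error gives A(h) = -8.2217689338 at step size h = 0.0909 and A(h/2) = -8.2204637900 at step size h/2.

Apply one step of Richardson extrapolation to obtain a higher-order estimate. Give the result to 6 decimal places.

Method order is 3; weight 2^3 = 8.
Weighted: (-65.7637103200) − (-8.2217689338) = -57.5419413862
R = (-57.5419413862)/7 = -8.2202773409
Correction |R − A(h/2)| = 1.864e-04; gap |A(h/2) − A(h)| = 1.305e-03.

-8.220277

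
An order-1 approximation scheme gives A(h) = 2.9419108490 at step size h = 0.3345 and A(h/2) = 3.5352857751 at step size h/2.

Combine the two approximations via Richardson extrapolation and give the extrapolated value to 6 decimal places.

4.128661

r = 1: numerator weight 2, denominator 1.
Top: 2(3.5352857751) − (2.9419108490) = 4.1286607012
R = 4.1286607012/1 = 4.1286607012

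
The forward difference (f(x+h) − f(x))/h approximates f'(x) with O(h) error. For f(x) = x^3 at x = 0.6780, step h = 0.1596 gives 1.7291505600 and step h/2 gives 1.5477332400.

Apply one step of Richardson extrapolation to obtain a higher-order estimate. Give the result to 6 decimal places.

1.366316

The method has order 1: 2^1 = 2.
Difference of the inputs: 1.5477332400 − 1.7291505600 = -0.1814173200
Correction (A(h/2) − A(h))/(2 − 1) = (-0.1814173200)/1 = -0.1814173200
R = A(h/2) + (A(h/2) − A(h))/1 = 1.5477332400 − 0.1814173200 = 1.3663159200
Correction |R − A(h/2)| = 1.814e-01; gap |A(h/2) − A(h)| = 1.814e-01.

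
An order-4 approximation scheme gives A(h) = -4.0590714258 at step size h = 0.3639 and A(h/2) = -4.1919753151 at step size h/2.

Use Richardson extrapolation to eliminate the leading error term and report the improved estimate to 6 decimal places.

Leading term ∝ h^4; use weight 16 = 2^4.
16 × (-4.1919753151) − (-4.0590714258) = -63.0125336158
Divide by 2^4 − 1 = 15.
(16 × (-4.1919753151) − (-4.0590714258))/(16 − 1) = -4.2008355744
Gap between inputs: 1.329e-01; correction applied: −0.0088602593.

-4.200836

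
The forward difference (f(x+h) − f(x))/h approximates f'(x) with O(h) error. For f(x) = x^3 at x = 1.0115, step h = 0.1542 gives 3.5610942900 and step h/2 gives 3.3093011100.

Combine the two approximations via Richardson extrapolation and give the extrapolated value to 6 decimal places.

3.057508

Method order is 1; weight 2^1 = 2.
2^1·A(h/2) = 6.6186022200; minus A(h) gives 3.0575079300.
Divide by 2^1 − 1 = 1.
Extrapolated: 3.0575079300 / 1 = 3.0575079300
Gap between inputs: 2.518e-01; correction applied: −0.2517931800.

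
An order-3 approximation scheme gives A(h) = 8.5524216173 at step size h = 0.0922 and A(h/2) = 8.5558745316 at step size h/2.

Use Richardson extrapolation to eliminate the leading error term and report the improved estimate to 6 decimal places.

Order 3 gives 2^r = 8 and 2^r − 1 = 7.
8×8.5558745316 − 8.5524216173 = 59.8945746355
59.8945746355 ÷ 7 = 8.5563678051

8.556368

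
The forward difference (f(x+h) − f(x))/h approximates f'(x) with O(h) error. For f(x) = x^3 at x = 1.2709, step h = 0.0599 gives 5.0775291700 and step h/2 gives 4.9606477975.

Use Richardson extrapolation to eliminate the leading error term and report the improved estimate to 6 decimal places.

Error is O(h^1); halving h shrinks it by 2^1 = 2.
2×4.9606477975 = 9.9212955950; subtract 5.0775291700 → 4.8437664250
Denominator 2 − 1 = 1.
So the Richardson estimate is 4.8437664250.
Shift from A(h/2): −0.1168813725.

4.843766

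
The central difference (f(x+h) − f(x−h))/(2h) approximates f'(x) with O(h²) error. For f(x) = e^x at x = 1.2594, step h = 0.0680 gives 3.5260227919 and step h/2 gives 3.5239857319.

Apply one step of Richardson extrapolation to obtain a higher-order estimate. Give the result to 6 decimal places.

The method has order 2: 2^2 = 4.
2^2 × A(h/2) = 14.0959429276; minus A(h) gives 10.5699201357.
Divide by 2^2 − 1 = 3.
10.5699201357 ÷ 3 = 3.5233067119

3.523307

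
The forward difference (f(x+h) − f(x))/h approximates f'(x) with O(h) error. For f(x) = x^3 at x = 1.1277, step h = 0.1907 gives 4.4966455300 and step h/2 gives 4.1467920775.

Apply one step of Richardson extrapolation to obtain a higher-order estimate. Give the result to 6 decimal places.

3.796939

Order 1 gives 2^r = 2 and 2^r − 1 = 1.
Difference of the inputs: 4.1467920775 − 4.4966455300 = -0.3498534525
Divide by 2^1 − 1 = 1: (-0.3498534525)/1 = -0.3498534525
R = 4.1467920775 − 0.3498534525 = 3.7969386250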